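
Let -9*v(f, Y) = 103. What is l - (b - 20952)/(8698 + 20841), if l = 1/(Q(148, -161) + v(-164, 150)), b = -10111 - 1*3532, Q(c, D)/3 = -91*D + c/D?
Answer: 2202613668221/1880668906402 ≈ 1.1712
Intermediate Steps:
Q(c, D) = -273*D + 3*c/D (Q(c, D) = 3*(-91*D + c/D) = -273*D + 3*c/D)
b = -13643 (b = -10111 - 3532 = -13643)
v(f, Y) = -103/9 (v(f, Y) = -⅑*103 = -103/9)
l = 1449/63667318 (l = 1/((-273*(-161) + 3*148/(-161)) - 103/9) = 1/((43953 + 3*148*(-1/161)) - 103/9) = 1/((43953 - 444/161) - 103/9) = 1/(7075989/161 - 103/9) = 1/(63667318/1449) = 1449/63667318 ≈ 2.2759e-5)
l - (b - 20952)/(8698 + 20841) = 1449/63667318 - (-13643 - 20952)/(8698 + 20841) = 1449/63667318 - (-34595)/29539 = 1449/63667318 - 1*(-34595/29539) = 1449/63667318 + 34595/29539 = 2202613668221/1880668906402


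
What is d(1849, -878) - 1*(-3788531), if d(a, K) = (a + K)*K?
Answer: 2935993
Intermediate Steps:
d(a, K) = K*(K + a) (d(a, K) = (K + a)*K = K*(K + a))
d(1849, -878) - 1*(-3788531) = -878*(-878 + 1849) - 1*(-3788531) = -878*971 + 3788531 = -852538 + 3788531 = 2935993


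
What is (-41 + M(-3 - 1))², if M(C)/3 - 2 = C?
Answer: 2209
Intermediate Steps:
M(C) = 6 + 3*C
(-41 + M(-3 - 1))² = (-41 + (6 + 3*(-3 - 1)))² = (-41 + (6 + 3*(-4)))² = (-41 + (6 - 12))² = (-41 - 6)² = (-47)² = 2209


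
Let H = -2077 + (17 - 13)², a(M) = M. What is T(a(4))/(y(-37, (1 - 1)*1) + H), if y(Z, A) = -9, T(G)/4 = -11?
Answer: 22/1035 ≈ 0.021256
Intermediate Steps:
T(G) = -44 (T(G) = 4*(-11) = -44)
H = -2061 (H = -2077 + 4² = -2077 + 16 = -2061)
T(a(4))/(y(-37, (1 - 1)*1) + H) = -44/(-9 - 2061) = -44/(-2070) = -1/2070*(-44) = 22/1035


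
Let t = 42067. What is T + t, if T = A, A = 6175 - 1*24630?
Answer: 23612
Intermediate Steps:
A = -18455 (A = 6175 - 24630 = -18455)
T = -18455
T + t = -18455 + 42067 = 23612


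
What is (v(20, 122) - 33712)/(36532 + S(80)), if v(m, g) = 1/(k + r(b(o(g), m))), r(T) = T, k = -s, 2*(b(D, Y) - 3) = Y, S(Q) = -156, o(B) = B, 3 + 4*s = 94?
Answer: -328693/354666 ≈ -0.92677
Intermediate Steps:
s = 91/4 (s = -¾ + (¼)*94 = -¾ + 47/2 = 91/4 ≈ 22.750)
b(D, Y) = 3 + Y/2
k = -91/4 (k = -1*91/4 = -91/4 ≈ -22.750)
v(m, g) = 1/(-79/4 + m/2) (v(m, g) = 1/(-91/4 + (3 + m/2)) = 1/(-79/4 + m/2))
(v(20, 122) - 33712)/(36532 + S(80)) = (4/(-79 + 2*20) - 33712)/(36532 - 156) = (4/(-79 + 40) - 33712)/36376 = (4/(-39) - 33712)*(1/36376) = (4*(-1/39) - 33712)*(1/36376) = (-4/39 - 33712)*(1/36376) = -1314772/39*1/36376 = -328693/354666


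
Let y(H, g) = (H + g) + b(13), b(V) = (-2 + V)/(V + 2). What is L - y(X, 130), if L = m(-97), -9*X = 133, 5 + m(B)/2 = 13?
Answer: -4498/45 ≈ -99.956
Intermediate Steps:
m(B) = 16 (m(B) = -10 + 2*13 = -10 + 26 = 16)
b(V) = (-2 + V)/(2 + V)
X = -133/9 (X = -⅑*133 = -133/9 ≈ -14.778)
L = 16
y(H, g) = 11/15 + H + g (y(H, g) = (H + g) + (-2 + 13)/(2 + 13) = (H + g) + 11/15 = 11/15 + H + g)
L - y(X, 130) = 16 - (11/15 - 133/9 + 130) = 16 - 1*5218/45 = 16 - 5218/45 = -4498/45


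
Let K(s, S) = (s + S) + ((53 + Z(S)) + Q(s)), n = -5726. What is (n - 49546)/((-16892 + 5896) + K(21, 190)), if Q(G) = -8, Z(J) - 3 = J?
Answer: 55272/10547 ≈ 5.2405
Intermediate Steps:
Z(J) = 3 + J
K(s, S) = 48 + s + 2*S (K(s, S) = (s + S) + ((53 + (3 + S)) - 8) = (S + s) + ((56 + S) - 8) = (S + s) + (48 + S) = 48 + s + 2*S)
(n - 49546)/((-16892 + 5896) + K(21, 190)) = (-5726 - 49546)/((-16892 + 5896) + (48 + 21 + 2*190)) = -55272/(-10996 + (48 + 21 + 380)) = -55272/(-10996 + 449) = -55272/(-10547) = -55272*(-1/10547) = 55272/10547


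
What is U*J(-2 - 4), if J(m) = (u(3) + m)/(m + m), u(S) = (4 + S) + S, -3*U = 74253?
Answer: 24751/3 ≈ 8250.3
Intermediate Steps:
U = -24751 (U = -⅓*74253 = -24751)
u(S) = 4 + 2*S
J(m) = (10 + m)/(2*m) (J(m) = ((4 + 2*3) + m)/(m + m) = ((4 + 6) + m)/((2*m)) = (10 + m)*(1/(2*m)) = (10 + m)/(2*m))
U*J(-2 - 4) = -24751*(10 + (-2 - 4))/(2*(-2 - 4)) = -24751*(10 - 6)/(2*(-6)) = -24751*(-1)*4/(2*6) = -24751*(-⅓) = 24751/3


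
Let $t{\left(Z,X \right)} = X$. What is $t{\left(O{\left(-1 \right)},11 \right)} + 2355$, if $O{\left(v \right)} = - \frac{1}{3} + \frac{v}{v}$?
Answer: $2366$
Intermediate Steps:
$O{\left(v \right)} = \frac{2}{3}$ ($O{\left(v \right)} = \left(-1\right) \frac{1}{3} + 1 = - \frac{1}{3} + 1 = \frac{2}{3}$)
$t{\left(O{\left(-1 \right)},11 \right)} + 2355 = 11 + 2355 = 2366$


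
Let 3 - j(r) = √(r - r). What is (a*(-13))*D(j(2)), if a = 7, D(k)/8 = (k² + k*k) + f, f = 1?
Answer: -13832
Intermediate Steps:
j(r) = 3 (j(r) = 3 - √(r - r) = 3 - √0 = 3 - 1*0 = 3 + 0 = 3)
D(k) = 8 + 16*k² (D(k) = 8*((k² + k*k) + 1) = 8*((k² + k²) + 1) = 8*(2*k² + 1) = 8*(1 + 2*k²) = 8 + 16*k²)
(a*(-13))*D(j(2)) = (7*(-13))*(8 + 16*3²) = -91*(8 + 16*9) = -91*(8 + 144) = -91*152 = -13832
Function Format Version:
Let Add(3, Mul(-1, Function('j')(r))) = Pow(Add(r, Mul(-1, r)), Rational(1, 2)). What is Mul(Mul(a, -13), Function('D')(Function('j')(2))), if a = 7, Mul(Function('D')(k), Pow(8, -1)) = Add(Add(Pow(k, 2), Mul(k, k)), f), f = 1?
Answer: -13832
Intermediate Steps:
Function('j')(r) = 3 (Function('j')(r) = Add(3, Mul(-1, Pow(Add(r, Mul(-1, r)), Rational(1, 2)))) = Add(3, Mul(-1, Pow(0, Rational(1, 2)))) = Add(3, Mul(-1, 0)) = Add(3, 0) = 3)
Function('D')(k) = Add(8, Mul(16, Pow(k, 2))) (Function('D')(k) = Mul(8, Add(Add(Pow(k, 2), Mul(k, k)), 1)) = Mul(8, Add(Add(Pow(k, 2), Pow(k, 2)), 1)) = Mul(8, Add(Mul(2, Pow(k, 2)), 1)) = Mul(8, Add(1, Mul(2, Pow(k, 2)))) = Add(8, Mul(16, Pow(k, 2))))
Mul(Mul(a, -13), Function('D')(Function('j')(2))) = Mul(Mul(7, -13), Add(8, Mul(16, Pow(3, 2)))) = Mul(-91, Add(8, Mul(16, 9))) = Mul(-91, Add(8, 144)) = Mul(-91, 152) = -13832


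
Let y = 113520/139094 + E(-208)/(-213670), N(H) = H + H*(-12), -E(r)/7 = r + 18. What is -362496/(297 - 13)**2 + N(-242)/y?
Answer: 19913721825632494/6067051032929 ≈ 3282.3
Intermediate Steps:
E(r) = -126 - 7*r (E(r) = -7*(r + 18) = -7*(18 + r) = -126 - 7*r)
N(H) = -11*H (N(H) = H - 12*H = -11*H)
y = 1203541169/1486010749 (y = 113520/139094 + (-126 - 7*(-208))/(-213670) = 113520*(1/139094) + (-126 + 1456)*(-1/213670) = 56760/69547 + 1330*(-1/213670) = 56760/69547 - 133/21367 = 1203541169/1486010749 ≈ 0.80991)
-362496/(297 - 13)**2 + N(-242)/y = -362496/(297 - 13)**2 + (-11*(-242))/(1203541169/1486010749) = -362496/(284**2) + 2662*(1486010749/1203541169) = -362496/80656 + 3955760613838/1203541169 = -362496*1/80656 + 3955760613838/1203541169 = -22656/5041 + 3955760613838/1203541169 = 19913721825632494/6067051032929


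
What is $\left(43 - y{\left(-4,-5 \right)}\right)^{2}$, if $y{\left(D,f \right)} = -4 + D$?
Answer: $2601$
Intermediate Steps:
$\left(43 - y{\left(-4,-5 \right)}\right)^{2} = \left(43 - \left(-4 - 4\right)\right)^{2} = \left(43 - -8\right)^{2} = \left(43 + 8\right)^{2} = 51^{2} = 2601$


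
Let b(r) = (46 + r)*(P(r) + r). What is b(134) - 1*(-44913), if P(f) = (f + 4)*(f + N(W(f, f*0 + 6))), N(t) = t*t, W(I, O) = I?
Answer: 449424633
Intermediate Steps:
N(t) = t**2
P(f) = (4 + f)*(f + f**2) (P(f) = (f + 4)*(f + f**2) = (4 + f)*(f + f**2))
b(r) = (46 + r)*(r + r*(4 + r**2 + 5*r)) (b(r) = (46 + r)*(r*(4 + r**2 + 5*r) + r) = (46 + r)*(r + r*(4 + r**2 + 5*r)))
b(134) - 1*(-44913) = 134*(230 + 134**3 + 51*134**2 + 235*134) - 1*(-44913) = 134*(230 + 2406104 + 51*17956 + 31490) + 44913 = 134*(230 + 2406104 + 915756 + 31490) + 44913 = 134*3353580 + 44913 = 449379720 + 44913 = 449424633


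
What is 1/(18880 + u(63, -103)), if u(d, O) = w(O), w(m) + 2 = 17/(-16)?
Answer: 16/302031 ≈ 5.2975e-5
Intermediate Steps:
w(m) = -49/16 (w(m) = -2 + 17/(-16) = -2 + 17*(-1/16) = -2 - 17/16 = -49/16)
u(d, O) = -49/16
1/(18880 + u(63, -103)) = 1/(18880 - 49/16) = 1/(302031/16) = 16/302031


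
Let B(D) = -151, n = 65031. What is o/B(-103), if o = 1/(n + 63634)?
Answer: -1/19428415 ≈ -5.1471e-8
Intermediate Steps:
o = 1/128665 (o = 1/(65031 + 63634) = 1/128665 ≈ 7.7721e-6)
o/B(-103) = (1/128665)/(-151) = (1/128665)*(-1/151) = -1/19428415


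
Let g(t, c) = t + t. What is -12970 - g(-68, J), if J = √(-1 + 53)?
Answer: -12834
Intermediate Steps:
J = 2*√13 (J = √52 = 2*√13 ≈ 7.2111)
g(t, c) = 2*t
-12970 - g(-68, J) = -12970 - 2*(-68) = -12970 - 1*(-136) = -12970 + 136 = -12834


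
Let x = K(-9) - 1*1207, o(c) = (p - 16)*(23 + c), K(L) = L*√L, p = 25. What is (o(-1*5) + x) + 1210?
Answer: 165 - 27*I ≈ 165.0 - 27.0*I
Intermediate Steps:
K(L) = L^(3/2)
o(c) = 207 + 9*c (o(c) = (25 - 16)*(23 + c) = 9*(23 + c) = 207 + 9*c)
x = -1207 - 27*I (x = (-9)^(3/2) - 1*1207 = -27*I - 1207 = -1207 - 27*I ≈ -1207.0 - 27.0*I)
(o(-1*5) + x) + 1210 = ((207 + 9*(-1*5)) + (-1207 - 27*I)) + 1210 = ((207 + 9*(-5)) + (-1207 - 27*I)) + 1210 = ((207 - 45) + (-1207 - 27*I)) + 1210 = (162 + (-1207 - 27*I)) + 1210 = (-1045 - 27*I) + 1210 = 165 - 27*I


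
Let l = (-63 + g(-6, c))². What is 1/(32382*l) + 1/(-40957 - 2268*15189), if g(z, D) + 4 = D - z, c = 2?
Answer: 25896323/3524135359931550 ≈ 7.3483e-9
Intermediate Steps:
g(z, D) = -4 + D - z (g(z, D) = -4 + (D - z) = -4 + D - z)
l = 3481 (l = (-63 + (-4 + 2 - 1*(-6)))² = (-63 + (-4 + 2 + 6))² = (-63 + 4)² = (-59)² = 3481)
1/(32382*l) + 1/(-40957 - 2268*15189) = 1/(32382*3481) + 1/(-40957 - 2268*15189) = (1/32382)*(1/3481) + (1/15189)/(-43225) = 1/112721742 - 1/43225*1/15189 = 1/112721742 - 1/656544525 = 25896323/3524135359931550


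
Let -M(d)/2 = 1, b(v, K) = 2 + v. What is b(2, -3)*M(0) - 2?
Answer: -10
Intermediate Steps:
M(d) = -2 (M(d) = -2*1 = -2)
b(2, -3)*M(0) - 2 = (2 + 2)*(-2) - 2 = 4*(-2) - 2 = -8 - 2 = -10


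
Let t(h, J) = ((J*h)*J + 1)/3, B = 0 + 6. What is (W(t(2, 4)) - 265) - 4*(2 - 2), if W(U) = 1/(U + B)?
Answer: -4504/17 ≈ -264.94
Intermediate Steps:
B = 6
t(h, J) = ⅓ + h*J²/3 (t(h, J) = (h*J² + 1)*(⅓) = (1 + h*J²)*(⅓) = ⅓ + h*J²/3)
W(U) = 1/(6 + U) (W(U) = 1/(U + 6) = 1/(6 + U))
(W(t(2, 4)) - 265) - 4*(2 - 2) = (1/(6 + (⅓ + (⅓)*2*4²)) - 265) - 4*(2 - 2) = (1/(6 + (⅓ + (⅓)*2*16)) - 265) - 4*0 = (1/(6 + (⅓ + 32/3)) - 265) + 0 = (1/(6 + 11) - 265) + 0 = (1/17 - 265) + 0 = -4504/17 + 0 = -4504/17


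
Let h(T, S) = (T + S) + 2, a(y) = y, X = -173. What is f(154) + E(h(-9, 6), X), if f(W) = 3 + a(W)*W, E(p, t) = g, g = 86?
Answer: 23805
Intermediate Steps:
h(T, S) = 2 + S + T (h(T, S) = (S + T) + 2 = 2 + S + T)
E(p, t) = 86
f(W) = 3 + W² (f(W) = 3 + W*W = 3 + W²)
f(154) + E(h(-9, 6), X) = (3 + 154²) + 86 = (3 + 23716) + 86 = 23719 + 86 = 23805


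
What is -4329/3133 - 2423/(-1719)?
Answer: 11516/414279 ≈ 0.027798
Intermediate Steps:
-4329/3133 - 2423/(-1719) = -4329*1/3133 - 2423*(-1/1719) = -333/241 + 2423/1719 = 11516/414279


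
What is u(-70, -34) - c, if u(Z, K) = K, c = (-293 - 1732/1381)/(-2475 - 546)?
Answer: -47418133/1390667 ≈ -34.097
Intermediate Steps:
c = 135455/1390667 (c = (-293 - 1732*1/1381)/(-3021) = (-293 - 1732/1381)*(-1/3021) = -406365/1381*(-1/3021) = 135455/1390667 ≈ 0.097403)
u(-70, -34) - c = -34 - 1*135455/1390667 = -34 - 135455/1390667 = -47418133/1390667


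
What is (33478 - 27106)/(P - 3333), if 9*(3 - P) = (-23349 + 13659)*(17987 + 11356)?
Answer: 1593/7897325 ≈ 0.00020171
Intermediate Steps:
P = 31592633 (P = 3 - (-23349 + 13659)*(17987 + 11356)/9 = 3 - (-3230)*29343/3 = 3 - 1/9*(-284333670) = 3 + 31592630 = 31592633)
(33478 - 27106)/(P - 3333) = (33478 - 27106)/(31592633 - 3333) = 6372/31589300 = 6372*(1/31589300) = 1593/7897325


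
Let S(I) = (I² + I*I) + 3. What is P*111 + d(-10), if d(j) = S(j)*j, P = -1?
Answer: -2141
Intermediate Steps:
S(I) = 3 + 2*I² (S(I) = (I² + I²) + 3 = 2*I² + 3 = 3 + 2*I²)
d(j) = j*(3 + 2*j²) (d(j) = (3 + 2*j²)*j = j*(3 + 2*j²))
P*111 + d(-10) = -1*111 - 10*(3 + 2*(-10)²) = -111 - 10*(3 + 2*100) = -111 - 10*(3 + 200) = -111 - 10*203 = -111 - 2030 = -2141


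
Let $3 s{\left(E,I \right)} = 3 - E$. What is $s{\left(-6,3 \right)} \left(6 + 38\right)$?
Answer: $132$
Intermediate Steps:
$s{\left(E,I \right)} = 1 - \frac{E}{3}$ ($s{\left(E,I \right)} = \frac{3 - E}{3} = 1 - \frac{E}{3}$)
$s{\left(-6,3 \right)} \left(6 + 38\right) = \left(1 - -2\right) \left(6 + 38\right) = \left(1 + 2\right) 44 = 3 \cdot 44 = 132$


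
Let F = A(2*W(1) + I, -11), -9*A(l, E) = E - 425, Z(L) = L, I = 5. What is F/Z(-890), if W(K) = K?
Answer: -218/4005 ≈ -0.054432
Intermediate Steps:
A(l, E) = 425/9 - E/9 (A(l, E) = -(E - 425)/9 = -(-425 + E)/9 = 425/9 - E/9)
F = 436/9 (F = 425/9 - ⅑*(-11) = 425/9 + 11/9 = 436/9 ≈ 48.444)
F/Z(-890) = (436/9)/(-890) = (436/9)*(-1/890) = -218/4005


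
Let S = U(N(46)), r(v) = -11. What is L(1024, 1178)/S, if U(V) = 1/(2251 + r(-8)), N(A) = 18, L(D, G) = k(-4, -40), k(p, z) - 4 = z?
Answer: -80640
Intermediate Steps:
k(p, z) = 4 + z
L(D, G) = -36 (L(D, G) = 4 - 40 = -36)
U(V) = 1/2240 (U(V) = 1/(2251 - 11) = 1/2240)
S = 1/2240 ≈ 0.00044643
L(1024, 1178)/S = -36/1/2240 = -36*2240 = -80640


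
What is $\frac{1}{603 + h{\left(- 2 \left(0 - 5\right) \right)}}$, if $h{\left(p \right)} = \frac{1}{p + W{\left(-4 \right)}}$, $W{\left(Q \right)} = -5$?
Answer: $\frac{5}{3016} \approx 0.0016578$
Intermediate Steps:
$h{\left(p \right)} = \frac{1}{-5 + p}$ ($h{\left(p \right)} = \frac{1}{p - 5} = \frac{1}{-5 + p}$)
$\frac{1}{603 + h{\left(- 2 \left(0 - 5\right) \right)}} = \frac{1}{603 + \frac{1}{-5 - 2 \left(0 - 5\right)}} = \frac{1}{603 + \frac{1}{-5 - -10}} = \frac{1}{603 + \frac{1}{-5 + 10}} = \frac{1}{603 + \frac{1}{5}} = \frac{1}{\frac{3016}{5}} = \frac{5}{3016}$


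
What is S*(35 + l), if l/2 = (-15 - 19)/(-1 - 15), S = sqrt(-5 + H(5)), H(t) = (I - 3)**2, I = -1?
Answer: 157*sqrt(11)/4 ≈ 130.18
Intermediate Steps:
H(t) = 16 (H(t) = (-1 - 3)**2 = (-4)**2 = 16)
S = sqrt(11) (S = sqrt(-5 + 16) = sqrt(11) ≈ 3.3166)
l = 17/4 (l = 2*((-15 - 19)/(-1 - 15)) = 2*(-34/(-16)) = 2*(-34*(-1/16)) = 2*(17/8) = 17/4 ≈ 4.2500)
S*(35 + l) = sqrt(11)*(35 + 17/4) = sqrt(11)*(157/4) = 157*sqrt(11)/4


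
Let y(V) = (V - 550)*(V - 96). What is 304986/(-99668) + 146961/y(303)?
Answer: -1680052119/283106954 ≈ -5.9343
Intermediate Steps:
y(V) = (-550 + V)*(-96 + V)
304986/(-99668) + 146961/y(303) = 304986/(-99668) + 146961/(52800 + 303² - 646*303) = 304986*(-1/99668) + 146961/(52800 + 91809 - 195738) = -152493/49834 + 146961/(-51129) = -152493/49834 + 146961*(-1/51129) = -152493/49834 - 16329/5681 = -1680052119/283106954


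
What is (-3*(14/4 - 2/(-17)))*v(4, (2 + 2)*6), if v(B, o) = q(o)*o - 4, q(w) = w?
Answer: -105534/17 ≈ -6207.9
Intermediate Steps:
v(B, o) = -4 + o² (v(B, o) = o*o - 4 = o² - 4 = -4 + o²)
(-3*(14/4 - 2/(-17)))*v(4, (2 + 2)*6) = (-3*(14/4 - 2/(-17)))*(-4 + ((2 + 2)*6)²) = (-3*(14*(¼) - 2*(-1/17)))*(-4 + (4*6)²) = (-3*(7/2 + 2/17))*(-4 + 24²) = (-3*123/34)*(-4 + 576) = -369/34*572 = -105534/17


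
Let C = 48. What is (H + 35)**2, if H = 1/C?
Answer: 2825761/2304 ≈ 1226.5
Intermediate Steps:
H = 1/48 ≈ 0.020833
(H + 35)**2 = (1/48 + 35)**2 = (1681/48)**2 = 2825761/2304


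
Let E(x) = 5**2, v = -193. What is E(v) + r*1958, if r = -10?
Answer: -19555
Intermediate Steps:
E(x) = 25
E(v) + r*1958 = 25 - 10*1958 = 25 - 19580 = -19555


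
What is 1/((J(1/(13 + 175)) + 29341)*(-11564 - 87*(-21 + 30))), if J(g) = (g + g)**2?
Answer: -8836/3201047129719 ≈ -2.7603e-9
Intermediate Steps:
J(g) = 4*g**2 (J(g) = (2*g)**2 = 4*g**2)
1/((J(1/(13 + 175)) + 29341)*(-11564 - 87*(-21 + 30))) = 1/((4*(1/(13 + 175))**2 + 29341)*(-11564 - 87*(-21 + 30))) = 1/((4*(1/188)**2 + 29341)*(-11564 - 87*9)) = 1/((4*(1/188)**2 + 29341)*(-11564 - 783)) = 1/((4*(1/35344) + 29341)*(-12347)) = 1/((1/8836 + 29341)*(-12347)) = 1/((259257077/8836)*(-12347)) = 1/(-3201047129719/8836) = -8836/3201047129719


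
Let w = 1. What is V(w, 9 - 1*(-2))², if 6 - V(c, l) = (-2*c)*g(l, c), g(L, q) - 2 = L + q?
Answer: 1156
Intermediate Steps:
g(L, q) = 2 + L + q (g(L, q) = 2 + (L + q) = 2 + L + q)
V(c, l) = 6 + 2*c*(2 + c + l) (V(c, l) = 6 - (-2*c)*(2 + l + c) = 6 - (-2*c)*(2 + c + l) = 6 - (-2)*c*(2 + c + l) = 6 + 2*c*(2 + c + l))
V(w, 9 - 1*(-2))² = (6 + 2*1*(2 + 1 + (9 - 1*(-2))))² = (6 + 2*1*(2 + 1 + (9 + 2)))² = (6 + 2*1*(2 + 1 + 11))² = (6 + 2*1*14)² = (6 + 28)² = 34² = 1156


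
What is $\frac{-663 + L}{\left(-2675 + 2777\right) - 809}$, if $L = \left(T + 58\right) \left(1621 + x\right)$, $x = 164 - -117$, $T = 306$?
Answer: $- \frac{691665}{707} \approx -978.31$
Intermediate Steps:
$x = 281$ ($x = 164 + 117 = 281$)
$L = 692328$ ($L = \left(306 + 58\right) \left(1621 + 281\right) = 364 \cdot 1902 = 692328$)
$\frac{-663 + L}{\left(-2675 + 2777\right) - 809} = \frac{-663 + 692328}{\left(-2675 + 2777\right) - 809} = \frac{691665}{102 - 809} = \frac{691665}{-707} = 691665 \left(- \frac{1}{707}\right) = - \frac{691665}{707}$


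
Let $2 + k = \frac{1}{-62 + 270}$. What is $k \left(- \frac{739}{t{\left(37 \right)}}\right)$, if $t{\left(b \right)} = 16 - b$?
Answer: $- \frac{306685}{4368} \approx -70.212$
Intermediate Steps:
$k = - \frac{415}{208}$ ($k = -2 + \frac{1}{-62 + 270} = -2 + \frac{1}{208} = - \frac{415}{208} \approx -1.9952$)
$k \left(- \frac{739}{t{\left(37 \right)}}\right) = - \frac{415 \left(- \frac{739}{16 - 37}\right)}{208} = - \frac{415 \left(- \frac{739}{-21}\right)}{208} = - \frac{415 \left(\left(-739\right) \left(- \frac{1}{21}\right)\right)}{208} = \left(- \frac{415}{208}\right) \frac{739}{21} = - \frac{306685}{4368}$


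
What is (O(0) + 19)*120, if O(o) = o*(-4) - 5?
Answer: 1680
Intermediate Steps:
O(o) = -5 - 4*o (O(o) = -4*o - 5 = -5 - 4*o)
(O(0) + 19)*120 = ((-5 - 4*0) + 19)*120 = ((-5 + 0) + 19)*120 = (-5 + 19)*120 = 14*120 = 1680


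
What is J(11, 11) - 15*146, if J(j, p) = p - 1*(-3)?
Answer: -2176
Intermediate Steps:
J(j, p) = 3 + p (J(j, p) = p + 3 = 3 + p)
J(11, 11) - 15*146 = (3 + 11) - 15*146 = 14 - 2190 = -2176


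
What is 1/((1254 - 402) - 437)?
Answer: 1/415 ≈ 0.0024096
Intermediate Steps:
1/((1254 - 402) - 437) = 1/(852 - 437) = 1/415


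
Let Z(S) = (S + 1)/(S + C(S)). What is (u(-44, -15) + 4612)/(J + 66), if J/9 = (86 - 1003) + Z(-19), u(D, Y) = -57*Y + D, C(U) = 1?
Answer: -187/282 ≈ -0.66312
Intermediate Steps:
Z(S) = 1 (Z(S) = (S + 1)/(S + 1) = (1 + S)/(1 + S) = 1)
u(D, Y) = D - 57*Y
J = -8244 (J = 9*((86 - 1003) + 1) = 9*(-917 + 1) = 9*(-916) = -8244)
(u(-44, -15) + 4612)/(J + 66) = ((-44 - 57*(-15)) + 4612)/(-8244 + 66) = ((-44 + 855) + 4612)/(-8178) = (811 + 4612)*(-1/8178) = 5423*(-1/8178) = -187/282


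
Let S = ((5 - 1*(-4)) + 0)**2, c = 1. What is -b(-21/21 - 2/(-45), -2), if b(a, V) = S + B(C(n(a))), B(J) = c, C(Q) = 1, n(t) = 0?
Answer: -82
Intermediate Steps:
B(J) = 1
S = 81 (S = ((5 + 4) + 0)**2 = (9 + 0)**2 = 9**2 = 81)
b(a, V) = 82 (b(a, V) = 81 + 1 = 82)
-b(-21/21 - 2/(-45), -2) = -1*82 = -82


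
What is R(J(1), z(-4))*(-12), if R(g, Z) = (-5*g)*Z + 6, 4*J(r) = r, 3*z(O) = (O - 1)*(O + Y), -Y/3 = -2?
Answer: -122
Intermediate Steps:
Y = 6 (Y = -3*(-2) = 6)
z(O) = (-1 + O)*(6 + O)/3 (z(O) = ((O - 1)*(O + 6))/3 = ((-1 + O)*(6 + O))/3 = (-1 + O)*(6 + O)/3)
J(r) = r/4
R(g, Z) = 6 - 5*Z*g (R(g, Z) = -5*Z*g + 6 = 6 - 5*Z*g)
R(J(1), z(-4))*(-12) = (6 - 5*(-2 + (⅓)*(-4)² + (5/3)*(-4))*(¼)*1)*(-12) = (6 - 5*(-2 + (⅓)*16 - 20/3)*¼)*(-12) = (6 - 5*(-2 + 16/3 - 20/3)*¼)*(-12) = (6 - 5*(-10/3)*¼)*(-12) = (6 + 25/6)*(-12) = (61/6)*(-12) = -122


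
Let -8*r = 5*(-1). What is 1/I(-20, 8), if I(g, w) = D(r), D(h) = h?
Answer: 8/5 ≈ 1.6000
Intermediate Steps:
r = 5/8 (r = -5*(-1)/8 = -⅛*(-5) = 5/8 ≈ 0.62500)
I(g, w) = 5/8
1/I(-20, 8) = 1/(5/8) = 8/5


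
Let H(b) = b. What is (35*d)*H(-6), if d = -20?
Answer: 4200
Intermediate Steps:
(35*d)*H(-6) = (35*(-20))*(-6) = -700*(-6) = 4200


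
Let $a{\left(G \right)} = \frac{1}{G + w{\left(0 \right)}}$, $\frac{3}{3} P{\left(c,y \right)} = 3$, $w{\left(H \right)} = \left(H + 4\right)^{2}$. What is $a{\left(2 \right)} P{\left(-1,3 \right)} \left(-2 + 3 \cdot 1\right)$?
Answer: $\frac{1}{6} \approx 0.16667$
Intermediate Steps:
$w{\left(H \right)} = \left(4 + H\right)^{2}$
$P{\left(c,y \right)} = 3$
$a{\left(G \right)} = \frac{1}{16 + G}$ ($a{\left(G \right)} = \frac{1}{G + \left(4 + 0\right)^{2}} = \frac{1}{G + 4^{2}} = \frac{1}{G + 16} = \frac{1}{16 + G}$)
$a{\left(2 \right)} P{\left(-1,3 \right)} \left(-2 + 3 \cdot 1\right) = \frac{1}{16 + 2} \cdot 3 \left(-2 + 3 \cdot 1\right) = \frac{1}{18} \cdot 3 \left(-2 + 3\right) = \frac{1}{18} \cdot 3 \cdot 1 = \frac{1}{6} \cdot 1 = \frac{1}{6}$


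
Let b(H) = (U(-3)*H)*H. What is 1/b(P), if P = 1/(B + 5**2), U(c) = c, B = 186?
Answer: -44521/3 ≈ -14840.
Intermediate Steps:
P = 1/211 (P = 1/(186 + 5**2) = 1/(186 + 25) = 1/211 ≈ 0.0047393)
b(H) = -3*H**2 (b(H) = (-3*H)*H = -3*H**2)
1/b(P) = 1/(-3*(1/211)**2) = 1/(-3*1/44521) = 1/(-3/44521) = -44521/3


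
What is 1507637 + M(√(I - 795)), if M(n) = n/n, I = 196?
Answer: 1507638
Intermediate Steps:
M(n) = 1
1507637 + M(√(I - 795)) = 1507637 + 1 = 1507638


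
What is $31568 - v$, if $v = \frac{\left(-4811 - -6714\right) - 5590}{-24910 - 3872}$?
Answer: $\frac{302862163}{9594} \approx 31568.0$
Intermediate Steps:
$v = \frac{1229}{9594}$ ($v = \frac{\left(-4811 + 6714\right) - 5590}{-28782} = \left(1903 - 5590\right) \left(- \frac{1}{28782}\right) = \left(-3687\right) \left(- \frac{1}{28782}\right) = \frac{1229}{9594} \approx 0.1281$)
$31568 - v = 31568 - \frac{1229}{9594} = \frac{302862163}{9594}$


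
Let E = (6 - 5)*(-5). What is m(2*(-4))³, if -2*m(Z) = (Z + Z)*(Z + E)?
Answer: -1124864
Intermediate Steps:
E = -5 (E = 1*(-5) = -5)
m(Z) = -Z*(-5 + Z) (m(Z) = -(Z + Z)*(Z - 5)/2 = -2*Z*(-5 + Z)/2 = -Z*(-5 + Z))
m(2*(-4))³ = ((2*(-4))*(5 - 2*(-4)))³ = (-8*(5 - 1*(-8)))³ = (-8*(5 + 8))³ = (-8*13)³ = (-104)³ = -1124864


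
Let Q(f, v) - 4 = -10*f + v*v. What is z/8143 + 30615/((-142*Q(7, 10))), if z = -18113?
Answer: -19808677/2312612 ≈ -8.5655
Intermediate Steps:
Q(f, v) = 4 + v² - 10*f (Q(f, v) = 4 + (-10*f + v*v) = 4 + (-10*f + v²) = 4 + (v² - 10*f) = 4 + v² - 10*f)
z/8143 + 30615/((-142*Q(7, 10))) = -18113/8143 + 30615/((-142*(4 + 10² - 10*7))) = -18113*1/8143 + 30615/((-142*(4 + 100 - 70))) = -18113/8143 + 30615/((-142*34)) = -18113/8143 + 30615/(-4828) = -18113/8143 + 30615*(-1/4828) = -18113/8143 - 30615/4828 = -19808677/2312612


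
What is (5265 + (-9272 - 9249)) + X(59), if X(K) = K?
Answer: -13197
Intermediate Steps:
(5265 + (-9272 - 9249)) + X(59) = (5265 + (-9272 - 9249)) + 59 = (5265 - 18521) + 59 = -13256 + 59 = -13197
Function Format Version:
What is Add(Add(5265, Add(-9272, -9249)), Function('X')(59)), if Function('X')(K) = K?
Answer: -13197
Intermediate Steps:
Add(Add(5265, Add(-9272, -9249)), Function('X')(59)) = Add(Add(5265, Add(-9272, -9249)), 59) = Add(Add(5265, -18521), 59) = Add(-13256, 59) = -13197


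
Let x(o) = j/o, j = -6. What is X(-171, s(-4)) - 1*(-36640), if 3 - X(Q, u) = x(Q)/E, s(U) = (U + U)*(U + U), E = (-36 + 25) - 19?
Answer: 31329766/855 ≈ 36643.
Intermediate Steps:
x(o) = -6/o
E = -30 (E = -11 - 19 = -30)
s(U) = 4*U² (s(U) = (2*U)*(2*U) = 4*U²)
X(Q, u) = 3 - 1/(5*Q) (X(Q, u) = 3 - (-6/Q)/(-30) = 3 - (-6/Q)*(-1)/30 = 3 - 1/(5*Q))
X(-171, s(-4)) - 1*(-36640) = (3 - ⅕/(-171)) - 1*(-36640) = (3 - ⅕*(-1/171)) + 36640 = (3 + 1/855) + 36640 = 2566/855 + 36640 = 31329766/855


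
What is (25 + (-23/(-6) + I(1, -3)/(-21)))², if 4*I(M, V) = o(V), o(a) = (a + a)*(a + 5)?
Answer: 1481089/1764 ≈ 839.62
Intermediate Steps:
o(a) = 2*a*(5 + a) (o(a) = (2*a)*(5 + a) = 2*a*(5 + a))
I(M, V) = V*(5 + V)/2 (I(M, V) = (2*V*(5 + V))/4 = V*(5 + V)/2)
(25 + (-23/(-6) + I(1, -3)/(-21)))² = (25 + (-23/(-6) + ((½)*(-3)*(5 - 3))/(-21)))² = (25 + (-23*(-⅙) + ((½)*(-3)*2)*(-1/21)))² = (25 + (23/6 - 3*(-1/21)))² = (25 + (23/6 + ⅐))² = (25 + 167/42)² = (1217/42)² = 1481089/1764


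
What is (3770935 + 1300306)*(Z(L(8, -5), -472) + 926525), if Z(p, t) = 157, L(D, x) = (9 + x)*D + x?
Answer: 4699427752362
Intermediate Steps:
L(D, x) = x + D*(9 + x) (L(D, x) = D*(9 + x) + x = x + D*(9 + x))
(3770935 + 1300306)*(Z(L(8, -5), -472) + 926525) = (3770935 + 1300306)*(157 + 926525) = 5071241*926682 = 4699427752362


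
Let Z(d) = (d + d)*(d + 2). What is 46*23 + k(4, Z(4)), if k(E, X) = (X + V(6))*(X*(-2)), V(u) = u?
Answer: -4126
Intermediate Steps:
Z(d) = 2*d*(2 + d) (Z(d) = (2*d)*(2 + d) = 2*d*(2 + d))
k(E, X) = -2*X*(6 + X) (k(E, X) = (X + 6)*(X*(-2)) = (6 + X)*(-2*X) = -2*X*(6 + X))
46*23 + k(4, Z(4)) = 46*23 - 2*2*4*(2 + 4)*(6 + 2*4*(2 + 4)) = 1058 - 2*2*4*6*(6 + 2*4*6) = 1058 - 2*48*(6 + 48) = 1058 - 2*48*54 = 1058 - 5184 = -4126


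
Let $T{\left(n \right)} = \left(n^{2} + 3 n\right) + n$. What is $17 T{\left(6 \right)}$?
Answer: $1020$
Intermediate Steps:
$T{\left(n \right)} = n^{2} + 4 n$
$17 T{\left(6 \right)} = 17 \cdot 6 \left(4 + 6\right) = 17 \cdot 6 \cdot 10 = 17 \cdot 60 = 1020$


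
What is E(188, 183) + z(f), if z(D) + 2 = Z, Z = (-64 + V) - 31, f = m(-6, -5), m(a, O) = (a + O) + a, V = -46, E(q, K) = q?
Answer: 45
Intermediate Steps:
m(a, O) = O + 2*a (m(a, O) = (O + a) + a = O + 2*a)
f = -17 (f = -5 + 2*(-6) = -5 - 12 = -17)
Z = -141 (Z = (-64 - 46) - 31 = -110 - 31 = -141)
z(D) = -143 (z(D) = -2 - 141 = -143)
E(188, 183) + z(f) = 188 - 143 = 45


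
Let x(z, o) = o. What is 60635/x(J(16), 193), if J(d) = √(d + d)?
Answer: 60635/193 ≈ 314.17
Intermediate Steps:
J(d) = √2*√d (J(d) = √(2*d) = √2*√d)
60635/x(J(16), 193) = 60635/193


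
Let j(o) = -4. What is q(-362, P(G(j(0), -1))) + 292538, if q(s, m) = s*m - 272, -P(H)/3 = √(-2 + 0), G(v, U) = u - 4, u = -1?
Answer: 292266 + 1086*I*√2 ≈ 2.9227e+5 + 1535.8*I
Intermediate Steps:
G(v, U) = -5 (G(v, U) = -1 - 4 = -5)
P(H) = -3*I*√2 (P(H) = -3*√(-2 + 0) = -3*I*√2)
q(s, m) = -272 + m*s (q(s, m) = m*s - 272 = -272 + m*s)
q(-362, P(G(j(0), -1))) + 292538 = (-272 - 3*I*√2*(-362)) + 292538 = (-272 + 1086*I*√2) + 292538 = 292266 + 1086*I*√2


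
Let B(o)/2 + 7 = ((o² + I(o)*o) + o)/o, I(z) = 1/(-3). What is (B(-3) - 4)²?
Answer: 4624/9 ≈ 513.78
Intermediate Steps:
I(z) = -⅓
B(o) = -14 + 2*(o² + 2*o/3)/o (B(o) = -14 + 2*(((o² - o/3) + o)/o) = -14 + 2*((o² + 2*o/3)/o) = -14 + 2*(o² + 2*o/3)/o)
(B(-3) - 4)² = ((-38/3 + 2*(-3)) - 4)² = ((-38/3 - 6) - 4)² = (-56/3 - 4)² = (-68/3)² = 4624/9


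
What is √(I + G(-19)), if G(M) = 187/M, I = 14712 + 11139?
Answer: √9328658/19 ≈ 160.75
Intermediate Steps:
I = 25851
√(I + G(-19)) = √(25851 + 187/(-19)) = √(25851 + 187*(-1/19)) = √(25851 - 187/19) = √(490982/19) = √9328658/19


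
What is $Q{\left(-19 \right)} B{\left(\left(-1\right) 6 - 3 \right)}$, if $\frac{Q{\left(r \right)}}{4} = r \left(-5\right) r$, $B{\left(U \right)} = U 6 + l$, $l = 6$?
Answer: $346560$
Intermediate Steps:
$B{\left(U \right)} = 6 + 6 U$ ($B{\left(U \right)} = U 6 + 6 = 6 U + 6 = 6 + 6 U$)
$Q{\left(r \right)} = - 20 r^{2}$ ($Q{\left(r \right)} = 4 r \left(-5\right) r = 4 - 5 r r = 4 \left(- 5 r^{2}\right) = - 20 r^{2}$)
$Q{\left(-19 \right)} B{\left(\left(-1\right) 6 - 3 \right)} = - 20 \left(-19\right)^{2} \left(6 + 6 \left(\left(-1\right) 6 - 3\right)\right) = \left(-20\right) 361 \left(6 + 6 \left(-6 - 3\right)\right) = - 7220 \left(6 + 6 \left(-9\right)\right) = - 7220 \left(6 - 54\right) = \left(-7220\right) \left(-48\right) = 346560$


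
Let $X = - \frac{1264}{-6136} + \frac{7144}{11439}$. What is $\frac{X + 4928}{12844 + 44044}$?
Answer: $\frac{21622072237}{249559492572} \approx 0.086641$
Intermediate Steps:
$X = \frac{7286810}{8773713}$ ($X = \left(-1264\right) \left(- \frac{1}{6136}\right) + 7144 \cdot \frac{1}{11439} = \frac{158}{767} + \frac{7144}{11439} = \frac{7286810}{8773713} \approx 0.83053$)
$\frac{X + 4928}{12844 + 44044} = \frac{\frac{7286810}{8773713} + 4928}{12844 + 44044} = \frac{43244144474}{8773713 \cdot 56888} = \frac{43244144474}{8773713} \cdot \frac{1}{56888} = \frac{21622072237}{249559492572}$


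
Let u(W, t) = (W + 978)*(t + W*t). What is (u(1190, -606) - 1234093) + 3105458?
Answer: -1562873963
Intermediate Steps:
u(W, t) = (978 + W)*(t + W*t)
(u(1190, -606) - 1234093) + 3105458 = (-606*(978 + 1190² + 979*1190) - 1234093) + 3105458 = (-606*(978 + 1416100 + 1165010) - 1234093) + 3105458 = (-606*2582088 - 1234093) + 3105458 = (-1564745328 - 1234093) + 3105458 = -1565979421 + 3105458 = -1562873963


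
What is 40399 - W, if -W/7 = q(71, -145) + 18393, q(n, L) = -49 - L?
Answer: 169822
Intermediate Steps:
W = -129423 (W = -7*((-49 - 1*(-145)) + 18393) = -7*((-49 + 145) + 18393) = -7*(96 + 18393) = -7*18489 = -129423)
40399 - W = 40399 - 1*(-129423) = 40399 + 129423 = 169822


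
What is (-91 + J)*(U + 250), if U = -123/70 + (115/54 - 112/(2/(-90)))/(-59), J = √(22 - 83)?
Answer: -117987584/7965 + 9075968*I*√61/55755 ≈ -14813.0 + 1271.4*I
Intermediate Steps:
J = I*√61 (J = √(-61) = I*√61 ≈ 7.8102*I)
U = -4862782/55755 (U = -123*1/70 + (115*(1/54) - 112/(2*(-1/90)))*(-1/59) = -123/70 + (115/54 - 112/(-1/45))*(-1/59) = -123/70 + (115/54 - 112*(-45))*(-1/59) = -123/70 + (115/54 + 5040)*(-1/59) = -123/70 + (272275/54)*(-1/59) = -123/70 - 272275/3186 = -4862782/55755 ≈ -87.217)
(-91 + J)*(U + 250) = (-91 + I*√61)*(-4862782/55755 + 250) = (-91 + I*√61)*(9075968/55755) = -117987584/7965 + 9075968*I*√61/55755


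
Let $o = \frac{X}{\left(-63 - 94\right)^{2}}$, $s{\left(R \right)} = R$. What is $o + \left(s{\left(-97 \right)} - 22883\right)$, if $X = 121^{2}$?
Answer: $- \frac{566419379}{24649} \approx -22979.0$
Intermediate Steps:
$X = 14641$
$o = \frac{14641}{24649}$ ($o = \frac{14641}{\left(-63 - 94\right)^{2}} = \frac{14641}{\left(-157\right)^{2}} = \frac{14641}{24649} \approx 0.59398$)
$o + \left(s{\left(-97 \right)} - 22883\right) = \frac{14641}{24649} - 22980 = - \frac{566419379}{24649}$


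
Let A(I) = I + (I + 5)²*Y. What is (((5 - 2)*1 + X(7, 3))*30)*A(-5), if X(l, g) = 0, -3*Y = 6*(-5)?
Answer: -450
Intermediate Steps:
Y = 10 (Y = -2*(-5) = -⅓*(-30) = 10)
A(I) = I + 10*(5 + I)² (A(I) = I + (I + 5)²*10 = I + (5 + I)²*10 = I + 10*(5 + I)²)
(((5 - 2)*1 + X(7, 3))*30)*A(-5) = (((5 - 2)*1 + 0)*30)*(-5 + 10*(5 - 5)²) = ((3*1 + 0)*30)*(-5 + 10*0²) = ((3 + 0)*30)*(-5 + 10*0) = (3*30)*(-5 + 0) = 90*(-5) = -450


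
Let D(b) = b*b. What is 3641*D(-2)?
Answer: 14564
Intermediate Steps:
D(b) = b**2
3641*D(-2) = 3641*(-2)**2 = 3641*4 = 14564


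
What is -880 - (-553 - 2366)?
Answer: 2039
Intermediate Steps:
-880 - (-553 - 2366) = -880 - 1*(-2919) = -880 + 2919 = 2039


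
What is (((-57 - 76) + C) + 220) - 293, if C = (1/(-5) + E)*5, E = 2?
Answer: -197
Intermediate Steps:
C = 9 (C = (1/(-5) + 2)*5 = (-⅕ + 2)*5 = (9/5)*5 = 9)
(((-57 - 76) + C) + 220) - 293 = (((-57 - 76) + 9) + 220) - 293 = ((-133 + 9) + 220) - 293 = (-124 + 220) - 293 = 96 - 293 = -197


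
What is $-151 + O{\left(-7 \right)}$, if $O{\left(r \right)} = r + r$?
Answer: $-165$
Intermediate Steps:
$O{\left(r \right)} = 2 r$
$-151 + O{\left(-7 \right)} = -151 + 2 \left(-7\right) = -151 - 14 = -165$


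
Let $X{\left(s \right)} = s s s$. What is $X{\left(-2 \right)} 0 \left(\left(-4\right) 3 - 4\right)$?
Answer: $0$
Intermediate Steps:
$X{\left(s \right)} = s^{3}$ ($X{\left(s \right)} = s s^{2} = s^{3}$)
$X{\left(-2 \right)} 0 \left(\left(-4\right) 3 - 4\right) = \left(-2\right)^{3} \cdot 0 \left(\left(-4\right) 3 - 4\right) = \left(-8\right) 0 \left(-12 - 4\right) = 0 \left(-16\right) = 0$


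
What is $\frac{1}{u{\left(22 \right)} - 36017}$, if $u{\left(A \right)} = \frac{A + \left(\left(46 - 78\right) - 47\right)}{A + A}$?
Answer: $- \frac{44}{1584805} \approx -2.7764 \cdot 10^{-5}$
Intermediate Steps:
$u{\left(A \right)} = \frac{-79 + A}{2 A}$ ($u{\left(A \right)} = \frac{A - 79}{2 A} = \left(A - 79\right) \frac{1}{2 A} = \left(-79 + A\right) \frac{1}{2 A} = \frac{-79 + A}{2 A}$)
$\frac{1}{u{\left(22 \right)} - 36017} = \frac{1}{\frac{-79 + 22}{2 \cdot 22} - 36017} = \frac{1}{\frac{1}{2} \cdot \frac{1}{22} \left(-57\right) - 36017} = \frac{1}{- \frac{57}{44} - 36017} = \frac{1}{- \frac{1584805}{44}} = - \frac{44}{1584805}$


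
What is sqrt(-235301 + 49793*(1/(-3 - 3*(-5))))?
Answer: I*sqrt(210277110)/30 ≈ 483.36*I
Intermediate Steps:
sqrt(-235301 + 49793*(1/(-3 - 3*(-5)))) = sqrt(-235301 + 49793*(-1/5/(-6))) = sqrt(-235301 + 49793*(-1/6*(-1/5))) = sqrt(-235301 + 49793*(1/30)) = sqrt(-235301 + 49793/30) = sqrt(-7009237/30) = I*sqrt(210277110)/30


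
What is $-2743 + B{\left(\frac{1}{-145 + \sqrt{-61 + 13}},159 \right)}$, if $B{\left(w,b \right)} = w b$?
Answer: $- \frac{57826294}{21073} - \frac{636 i \sqrt{3}}{21073} \approx -2744.1 - 0.052275 i$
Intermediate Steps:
$B{\left(w,b \right)} = b w$
$-2743 + B{\left(\frac{1}{-145 + \sqrt{-61 + 13}},159 \right)} = -2743 + \frac{159}{-145 + \sqrt{-61 + 13}} = -2743 + \frac{159}{-145 + \sqrt{-48}} = -2743 + \frac{159}{-145 + 4 i \sqrt{3}}$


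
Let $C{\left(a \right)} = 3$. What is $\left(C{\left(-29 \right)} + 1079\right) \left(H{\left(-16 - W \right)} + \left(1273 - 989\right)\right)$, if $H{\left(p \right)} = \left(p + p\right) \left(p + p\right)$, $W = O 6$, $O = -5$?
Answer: $1155576$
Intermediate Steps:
$W = -30$ ($W = \left(-5\right) 6 = -30$)
$H{\left(p \right)} = 4 p^{2}$ ($H{\left(p \right)} = 2 p 2 p = 4 p^{2}$)
$\left(C{\left(-29 \right)} + 1079\right) \left(H{\left(-16 - W \right)} + \left(1273 - 989\right)\right) = \left(3 + 1079\right) \left(4 \left(-16 - -30\right)^{2} + \left(1273 - 989\right)\right) = 1082 \left(4 \left(-16 + 30\right)^{2} + 284\right) = 1082 \left(4 \cdot 14^{2} + 284\right) = 1082 \left(4 \cdot 196 + 284\right) = 1082 \left(784 + 284\right) = 1082 \cdot 1068 = 1155576$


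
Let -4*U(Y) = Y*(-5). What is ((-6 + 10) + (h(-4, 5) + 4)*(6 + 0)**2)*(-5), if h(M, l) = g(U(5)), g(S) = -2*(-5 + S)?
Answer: -290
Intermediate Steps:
U(Y) = 5*Y/4 (U(Y) = -Y*(-5)/4 = -(-5)*Y/4 = 5*Y/4)
g(S) = 10 - 2*S
h(M, l) = -5/2 (h(M, l) = 10 - 5*5/2 = 10 - 2*25/4 = 10 - 25/2 = -5/2)
((-6 + 10) + (h(-4, 5) + 4)*(6 + 0)**2)*(-5) = ((-6 + 10) + (-5/2 + 4)*(6 + 0)**2)*(-5) = (4 + (3/2)*6**2)*(-5) = (4 + (3/2)*36)*(-5) = (4 + 54)*(-5) = 58*(-5) = -290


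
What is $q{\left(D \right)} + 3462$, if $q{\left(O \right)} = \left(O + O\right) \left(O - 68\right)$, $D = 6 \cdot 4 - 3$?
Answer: $1488$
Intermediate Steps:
$D = 21$ ($D = 24 - 3 = 21$)
$q{\left(O \right)} = 2 O \left(-68 + O\right)$
$q{\left(D \right)} + 3462 = 2 \cdot 21 \left(-68 + 21\right) + 3462 = 2 \cdot 21 \left(-47\right) + 3462 = -1974 + 3462 = 1488$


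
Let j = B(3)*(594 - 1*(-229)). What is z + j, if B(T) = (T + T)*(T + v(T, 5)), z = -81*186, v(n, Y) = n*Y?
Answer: 73818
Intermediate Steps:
v(n, Y) = Y*n
z = -15066
B(T) = 12*T² (B(T) = (T + T)*(T + 5*T) = (2*T)*(6*T) = 12*T²)
j = 88884 (j = (12*3²)*(594 - 1*(-229)) = (12*9)*(594 + 229) = 108*823 = 88884)
z + j = -15066 + 88884 = 73818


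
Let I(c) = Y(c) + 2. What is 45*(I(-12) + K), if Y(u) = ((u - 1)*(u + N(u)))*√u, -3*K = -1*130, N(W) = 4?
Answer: 2040 + 9360*I*√3 ≈ 2040.0 + 16212.0*I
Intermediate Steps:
K = 130/3 (K = -(-1)*130/3 = -⅓*(-130) = 130/3 ≈ 43.333)
Y(u) = √u*(-1 + u)*(4 + u) (Y(u) = ((u - 1)*(u + 4))*√u = ((-1 + u)*(4 + u))*√u = √u*(-1 + u)*(4 + u))
I(c) = 2 + √c*(-4 + c² + 3*c) (I(c) = √c*(-4 + c² + 3*c) + 2 = 2 + √c*(-4 + c² + 3*c))
45*(I(-12) + K) = 45*((2 + √(-12)*(-4 + (-12)² + 3*(-12))) + 130/3) = 45*((2 + (2*I*√3)*(-4 + 144 - 36)) + 130/3) = 45*((2 + (2*I*√3)*104) + 130/3) = 45*((2 + 208*I*√3) + 130/3) = 45*(136/3 + 208*I*√3) = 2040 + 9360*I*√3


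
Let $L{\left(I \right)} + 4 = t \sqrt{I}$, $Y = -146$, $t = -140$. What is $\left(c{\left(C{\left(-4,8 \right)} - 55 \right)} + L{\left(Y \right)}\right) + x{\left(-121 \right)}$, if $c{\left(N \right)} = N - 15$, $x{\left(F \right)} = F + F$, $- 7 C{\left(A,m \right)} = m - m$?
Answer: $-316 - 140 i \sqrt{146} \approx -316.0 - 1691.6 i$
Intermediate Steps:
$C{\left(A,m \right)} = 0$ ($C{\left(A,m \right)} = - \frac{m - m}{7} = \left(- \frac{1}{7}\right) 0 = 0$)
$x{\left(F \right)} = 2 F$
$L{\left(I \right)} = -4 - 140 \sqrt{I}$
$c{\left(N \right)} = -15 + N$ ($c{\left(N \right)} = N - 15 = -15 + N$)
$\left(c{\left(C{\left(-4,8 \right)} - 55 \right)} + L{\left(Y \right)}\right) + x{\left(-121 \right)} = \left(\left(-15 + \left(0 - 55\right)\right) - \left(4 + 140 \sqrt{-146}\right)\right) + 2 \left(-121\right) = \left(\left(-15 - 55\right) - \left(4 + 140 i \sqrt{146}\right)\right) - 242 = \left(-70 - \left(4 + 140 i \sqrt{146}\right)\right) - 242 = \left(-74 - 140 i \sqrt{146}\right) - 242 = -316 - 140 i \sqrt{146}$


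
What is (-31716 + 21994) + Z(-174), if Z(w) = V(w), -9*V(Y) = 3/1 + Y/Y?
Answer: -87502/9 ≈ -9722.4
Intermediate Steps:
V(Y) = -4/9 (V(Y) = -(3/1 + Y/Y)/9 = -(3*1 + 1)/9 = -(3 + 1)/9 = -⅑*4 = -4/9)
Z(w) = -4/9
(-31716 + 21994) + Z(-174) = (-31716 + 21994) - 4/9 = -9722 - 4/9 = -87502/9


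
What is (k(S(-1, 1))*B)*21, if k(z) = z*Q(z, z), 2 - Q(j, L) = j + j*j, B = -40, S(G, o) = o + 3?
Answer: 60480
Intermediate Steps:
S(G, o) = 3 + o
Q(j, L) = 2 - j - j² (Q(j, L) = 2 - (j + j*j) = 2 - (j + j²) = 2 + (-j - j²) = 2 - j - j²)
k(z) = z*(2 - z - z²)
(k(S(-1, 1))*B)*21 = (((3 + 1)*(2 - (3 + 1) - (3 + 1)²))*(-40))*21 = ((4*(2 - 1*4 - 1*4²))*(-40))*21 = ((4*(2 - 4 - 1*16))*(-40))*21 = ((4*(2 - 4 - 16))*(-40))*21 = ((4*(-18))*(-40))*21 = -72*(-40)*21 = 2880*21 = 60480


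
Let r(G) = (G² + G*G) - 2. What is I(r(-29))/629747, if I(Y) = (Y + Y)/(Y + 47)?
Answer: 3360/1087573069 ≈ 3.0894e-6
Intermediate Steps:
r(G) = -2 + 2*G² (r(G) = (G² + G²) - 2 = 2*G² - 2 = -2 + 2*G²)
I(Y) = 2*Y/(47 + Y) (I(Y) = (2*Y)/(47 + Y) = 2*Y/(47 + Y))
I(r(-29))/629747 = (2*(-2 + 2*(-29)²)/(47 + (-2 + 2*(-29)²)))/629747 = (2*(-2 + 2*841)/(47 + (-2 + 2*841)))*(1/629747) = (2*(-2 + 1682)/(47 + (-2 + 1682)))*(1/629747) = (2*1680/(47 + 1680))*(1/629747) = (2*1680/1727)*(1/629747) = (2*1680*(1/1727))*(1/629747) = (3360/1727)*(1/629747) = 3360/1087573069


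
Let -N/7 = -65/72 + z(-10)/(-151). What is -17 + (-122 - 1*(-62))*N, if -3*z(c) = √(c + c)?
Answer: -2377/6 + 280*I*√5/151 ≈ -396.17 + 4.1464*I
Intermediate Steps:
z(c) = -√2*√c/3 (z(c) = -√(c + c)/3 = -√2*√c/3)
N = 455/72 - 14*I*√5/453 (N = -7*(-65/72 - √2*√(-10)/3/(-151)) = -7*(-65*1/72 - √2*I*√10/3*(-1/151)) = -7*(-65/72 - 2*I*√5/3*(-1/151)) = -7*(-65/72 + 2*I*√5/453) = 455/72 - 14*I*√5/453 ≈ 6.3194 - 0.069106*I)
-17 + (-122 - 1*(-62))*N = -17 + (-122 - 1*(-62))*(455/72 - 14*I*√5/453) = -17 + (-122 + 62)*(455/72 - 14*I*√5/453) = -17 - 60*(455/72 - 14*I*√5/453) = -17 + (-2275/6 + 280*I*√5/151) = -2377/6 + 280*I*√5/151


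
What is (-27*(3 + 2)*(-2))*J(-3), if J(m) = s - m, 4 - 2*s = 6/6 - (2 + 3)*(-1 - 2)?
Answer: -810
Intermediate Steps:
s = -6 (s = 2 - (6/6 - (2 + 3)*(-1 - 2))/2 = 2 - (6*(⅙) - 5*(-3))/2 = 2 - (1 - 1*(-15))/2 = 2 - (1 + 15)/2 = 2 - ½*16 = 2 - 8 = -6)
J(m) = -6 - m
(-27*(3 + 2)*(-2))*J(-3) = (-27*(3 + 2)*(-2))*(-6 - 1*(-3)) = (-135*(-2))*(-6 + 3) = -27*(-10)*(-3) = 270*(-3) = -810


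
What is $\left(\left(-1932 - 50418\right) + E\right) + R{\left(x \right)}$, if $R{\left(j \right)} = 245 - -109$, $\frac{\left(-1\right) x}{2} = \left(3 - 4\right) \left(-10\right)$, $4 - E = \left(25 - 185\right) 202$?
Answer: $-19672$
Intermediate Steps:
$E = 32324$ ($E = 4 - \left(25 - 185\right) 202 = 4 - \left(-160\right) 202 = 4 - -32320 = 4 + 32320 = 32324$)
$x = -20$ ($x = - 2 \left(3 - 4\right) \left(-10\right) = - 2 \left(\left(-1\right) \left(-10\right)\right) = \left(-2\right) 10 = -20$)
$R{\left(j \right)} = 354$ ($R{\left(j \right)} = 245 + 109 = 354$)
$\left(\left(-1932 - 50418\right) + E\right) + R{\left(x \right)} = \left(\left(-1932 - 50418\right) + 32324\right) + 354 = \left(-52350 + 32324\right) + 354 = -20026 + 354 = -19672$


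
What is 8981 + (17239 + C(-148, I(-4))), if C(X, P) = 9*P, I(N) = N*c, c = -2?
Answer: 26292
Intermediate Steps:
I(N) = -2*N (I(N) = N*(-2) = -2*N)
8981 + (17239 + C(-148, I(-4))) = 8981 + (17239 + 9*(-2*(-4))) = 8981 + (17239 + 9*8) = 8981 + (17239 + 72) = 8981 + 17311 = 26292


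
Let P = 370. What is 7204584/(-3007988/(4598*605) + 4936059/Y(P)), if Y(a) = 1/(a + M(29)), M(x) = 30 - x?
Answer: 10020819862680/2547115257916661 ≈ 0.0039342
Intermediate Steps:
Y(a) = 1/(1 + a) (Y(a) = 1/(a + (30 - 1*29)) = 1/(a + (30 - 29)) = 1/(a + 1) = 1/(1 + a))
7204584/(-3007988/(4598*605) + 4936059/Y(P)) = 7204584/(-3007988/(4598*605) + 4936059/(1/(1 + 370))) = 7204584/(-3007988/2781790 + 4936059/(1/371)) = 7204584/(-3007988*1/2781790 + 4936059/(1/371)) = 7204584/(-1503994/1390895 + 4936059*371) = 7204584/(-1503994/1390895 + 1831277889) = 7204584/(2547115257916661/1390895) = 7204584*(1390895/2547115257916661) = 10020819862680/2547115257916661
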